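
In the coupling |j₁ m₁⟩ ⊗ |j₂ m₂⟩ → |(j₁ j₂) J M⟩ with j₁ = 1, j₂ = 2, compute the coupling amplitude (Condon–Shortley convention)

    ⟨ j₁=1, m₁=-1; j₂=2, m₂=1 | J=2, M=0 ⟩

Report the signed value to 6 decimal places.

j₁+j₂−J=1  J+j₁−j₂=1  J−j₁+j₂=3  j₁+j₂+J+1=6
(j₁±m₁, j₂±m₂, J±M) = (0,2,3,1,2,2)
P² = 2
sum k=1..1:
  [1] −1/2 = -1/2
S = -1/2
C² = P²·S² = 1/2 ; C = -0.707107

−√(1/2) ≈ -0.707107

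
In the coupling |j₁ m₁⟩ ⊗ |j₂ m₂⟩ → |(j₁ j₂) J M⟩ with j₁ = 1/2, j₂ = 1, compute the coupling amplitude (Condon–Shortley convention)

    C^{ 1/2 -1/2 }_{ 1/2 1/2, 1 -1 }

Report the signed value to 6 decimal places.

√[2·1!0!1!/3! · 1!0!0!2!0!1!] = √(2/3)
  +(−1)^0/∏(0,1,0,0,0,1)! = 1  (running 1)
⟨..|..⟩ = √(2/3)·(1) = +0.816497

+√(2/3) ≈ +0.816497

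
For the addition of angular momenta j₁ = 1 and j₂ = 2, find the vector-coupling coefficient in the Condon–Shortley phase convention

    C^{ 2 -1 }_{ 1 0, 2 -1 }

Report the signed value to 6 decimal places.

+√(1/6) ≈ +0.408248

j₁+j₂−J=1  J+j₁−j₂=1  J−j₁+j₂=3  j₁+j₂+J+1=6
(j₁±m₁, j₂±m₂, J±M) = (1,1,1,3,1,3)
P² = 3/2
sum k=0..1:
  [0] +1/2 = 1/2
  [1] −1/6 = -1/6
S = 1/3
C² = P²·S² = 1/6 ; C = +0.408248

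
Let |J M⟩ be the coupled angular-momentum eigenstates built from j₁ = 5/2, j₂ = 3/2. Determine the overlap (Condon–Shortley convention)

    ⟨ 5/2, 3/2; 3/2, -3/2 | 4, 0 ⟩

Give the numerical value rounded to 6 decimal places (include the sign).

+√(1/14) ≈ +0.267261

triangle: 0!*5!*3!/9! = 720/362880
(j±m)!: 4!*1!*0!*3!*4!*4! = 82944
prefactor² = (2J+1)*Δ*N² = 10368/7
  k=0: +1/(0!*0!*1!*0!*4!*3!) = 1/144
Σ = 1/144  ⇒  CG² = 10368/7*1/144² = 1/14
CG = +√(1/14) = +0.267261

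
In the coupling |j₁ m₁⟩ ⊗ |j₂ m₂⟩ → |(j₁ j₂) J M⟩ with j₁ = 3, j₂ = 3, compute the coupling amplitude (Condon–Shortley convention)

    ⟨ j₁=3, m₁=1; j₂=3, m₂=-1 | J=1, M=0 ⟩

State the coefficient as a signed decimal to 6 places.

+0.188982

j₁+j₂−J=5  J+j₁−j₂=1  J−j₁+j₂=1  j₁+j₂+J+1=8
(j₁±m₁, j₂±m₂, J±M) = (4,2,2,4,1,1)
P² = 144/7
sum k=1..2:
  [1] −1/24 = -1/24
  [2] +1/12 = 1/12
S = 1/24
C² = P²·S² = 1/28 ; C = +0.188982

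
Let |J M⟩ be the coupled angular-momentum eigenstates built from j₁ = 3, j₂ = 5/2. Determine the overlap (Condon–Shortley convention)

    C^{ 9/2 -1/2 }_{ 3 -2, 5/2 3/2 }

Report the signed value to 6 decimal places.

-0.510355

triangle: 1!×5!×4!/11! = 2880/39916800
(j±m)!: 1!×5!×4!×1!×4!×5! = 8294400
prefactor² = (2J+1)×Δ×N² = 460800/77
  k=0: +1/(0!×1!×5!×4!×0!×0!) = 1/2880
  k=1: −1/(1!×0!×4!×3!×1!×1!) = -1/144
Σ = -19/2880  ⇒  CG² = 460800/77×(-19/2880)² = 361/1386
CG = −√(361/1386) = -0.510355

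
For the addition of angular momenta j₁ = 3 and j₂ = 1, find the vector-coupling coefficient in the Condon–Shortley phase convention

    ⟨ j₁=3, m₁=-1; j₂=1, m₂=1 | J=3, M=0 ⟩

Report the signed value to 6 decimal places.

√[7·1!5!1!/8! · 2!4!2!0!3!3!] = √(72)
  +(−1)^1/∏(1,0,3,1,2,0)! = -1/12  (running -1/12)
⟨..|..⟩ = √(72)·(-1/12) = -0.707107

−√(1/2) = -0.707107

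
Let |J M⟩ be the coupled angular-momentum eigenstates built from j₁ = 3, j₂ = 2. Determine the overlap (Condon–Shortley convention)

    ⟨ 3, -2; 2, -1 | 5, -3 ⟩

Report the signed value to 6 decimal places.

+√(8/15) ≈ +0.730297

√[11·0!6!4!/11! · 1!5!1!3!2!8!] = √(276480)
  +(−1)^0/∏(0,0,5,1,1,3)! = 1/720  (running 1/720)
⟨..|..⟩ = √(276480)·(1/720) = +0.730297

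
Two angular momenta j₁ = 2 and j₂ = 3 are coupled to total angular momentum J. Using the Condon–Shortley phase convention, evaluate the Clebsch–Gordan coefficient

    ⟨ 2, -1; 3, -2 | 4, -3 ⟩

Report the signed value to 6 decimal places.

j₁+j₂−J=1  J+j₁−j₂=3  J−j₁+j₂=5  j₁+j₂+J+1=10
(j₁±m₁, j₂±m₂, J±M) = (1,3,1,5,1,7)
P² = 6480
sum k=0..1:
  [0] +1/144 = 1/144
  [1] −1/240 = -1/240
S = 1/360
C² = P²·S² = 1/20 ; C = +0.223607

+√(1/20) = +0.223607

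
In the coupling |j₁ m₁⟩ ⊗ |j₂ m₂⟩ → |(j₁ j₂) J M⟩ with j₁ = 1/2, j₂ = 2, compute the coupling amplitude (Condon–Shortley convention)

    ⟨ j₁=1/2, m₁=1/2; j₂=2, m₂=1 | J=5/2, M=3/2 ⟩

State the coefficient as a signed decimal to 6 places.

triangle: 0!·1!·4!/6! = 24/720
(j±m)!: 1!·0!·3!·1!·4!·1! = 144
prefactor² = (2J+1)·Δ·N² = 144/5
  k=0: +1/(0!·0!·0!·3!·1!·1!) = 1/6
Σ = 1/6  ⇒  CG² = 144/5·1/6² = 4/5
CG = +√(4/5) = +0.894427

+√(4/5) ≈ +0.894427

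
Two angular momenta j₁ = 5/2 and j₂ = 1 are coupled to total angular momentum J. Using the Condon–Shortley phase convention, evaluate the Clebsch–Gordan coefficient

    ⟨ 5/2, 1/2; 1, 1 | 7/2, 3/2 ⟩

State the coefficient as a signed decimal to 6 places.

+0.690066

j₁+j₂−J=0  J+j₁−j₂=5  J−j₁+j₂=2  j₁+j₂+J+1=8
(j₁±m₁, j₂±m₂, J±M) = (3,2,2,0,5,2)
P² = 1920/7
sum k=0..0:
  [0] +1/24 = 1/24
S = 1/24
C² = P²·S² = 10/21 ; C = +0.690066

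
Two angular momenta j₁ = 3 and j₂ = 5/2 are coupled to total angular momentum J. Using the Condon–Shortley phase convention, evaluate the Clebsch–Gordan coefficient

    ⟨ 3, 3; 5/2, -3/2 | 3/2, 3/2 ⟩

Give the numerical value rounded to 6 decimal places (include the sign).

+0.462910

√[4·4!2!1!/8! · 6!0!1!4!3!0!] = √(3456/7)
  +(−1)^0/∏(0,4,0,1,2,0)! = 1/48  (running 1/48)
⟨..|..⟩ = √(3456/7)·(1/48) = +0.462910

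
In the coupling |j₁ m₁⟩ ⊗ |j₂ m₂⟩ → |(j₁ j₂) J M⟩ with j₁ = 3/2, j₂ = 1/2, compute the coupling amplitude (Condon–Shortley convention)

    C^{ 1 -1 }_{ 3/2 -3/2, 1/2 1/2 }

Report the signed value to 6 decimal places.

−√(3/4) ≈ -0.866025

triangle: 1!*2!*0!/4! = 2/24
(j±m)!: 0!*3!*1!*0!*0!*2! = 12
prefactor² = (2J+1)*Δ*N² = 3
  k=1: −1/(1!*0!*2!*0!*0!*0!) = -1/2
Σ = -1/2  ⇒  CG² = 3*(-1/2)² = 3/4
CG = −√(3/4) = -0.866025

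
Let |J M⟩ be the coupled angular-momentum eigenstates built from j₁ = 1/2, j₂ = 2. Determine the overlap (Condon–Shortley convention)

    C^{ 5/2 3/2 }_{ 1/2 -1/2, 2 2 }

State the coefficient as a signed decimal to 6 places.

+√(1/5) ≈ +0.447214

triangle: 0!·1!·4!/6! = 24/720
(j±m)!: 0!·1!·4!·0!·4!·1! = 576
prefactor² = (2J+1)·Δ·N² = 576/5
  k=0: +1/(0!·0!·1!·4!·0!·0!) = 1/24
Σ = 1/24  ⇒  CG² = 576/5·1/24² = 1/5
CG = +√(1/5) = +0.447214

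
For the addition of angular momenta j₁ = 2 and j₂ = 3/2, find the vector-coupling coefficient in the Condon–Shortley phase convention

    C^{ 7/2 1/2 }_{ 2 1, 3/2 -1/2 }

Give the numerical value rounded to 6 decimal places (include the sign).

√[8·0!4!3!/8! · 3!1!1!2!4!3!] = √(1728/35)
  +(−1)^0/∏(0,0,1,1,3,2)! = 1/12  (running 1/12)
⟨..|..⟩ = √(1728/35)·(1/12) = +0.585540

+√(12/35) = +0.585540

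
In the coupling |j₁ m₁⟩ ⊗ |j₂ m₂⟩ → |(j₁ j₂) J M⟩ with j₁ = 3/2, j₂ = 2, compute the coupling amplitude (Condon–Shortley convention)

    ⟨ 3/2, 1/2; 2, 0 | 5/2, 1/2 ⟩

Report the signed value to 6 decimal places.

+0.292770  (= +√(3/35))

triangle: 1!*2!*3!/7! = 12/5040
(j±m)!: 2!*1!*2!*2!*3!*2! = 96
prefactor² = (2J+1)*Δ*N² = 48/35
  k=0: +1/(0!*1!*1!*2!*1!*1!) = 1/2
  k=1: −1/(1!*0!*0!*1!*2!*2!) = -1/4
Σ = 1/4  ⇒  CG² = 48/35*1/4² = 3/35
CG = +√(3/35) = +0.292770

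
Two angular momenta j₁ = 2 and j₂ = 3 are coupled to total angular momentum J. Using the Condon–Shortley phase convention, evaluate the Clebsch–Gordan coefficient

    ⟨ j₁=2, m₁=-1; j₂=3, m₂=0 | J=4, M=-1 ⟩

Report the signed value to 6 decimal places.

−√(3/14) ≈ -0.462910

triangle: 1!×3!×5!/10! = 720/3628800
(j±m)!: 1!×3!×3!×3!×3!×5! = 155520
prefactor² = (2J+1)×Δ×N² = 1944/7
  k=0: +1/(0!×1!×3!×3!×0!×2!) = 1/72
  k=1: −1/(1!×0!×2!×2!×1!×3!) = -1/24
Σ = -1/36  ⇒  CG² = 1944/7×(-1/36)² = 3/14
CG = −√(3/14) = -0.462910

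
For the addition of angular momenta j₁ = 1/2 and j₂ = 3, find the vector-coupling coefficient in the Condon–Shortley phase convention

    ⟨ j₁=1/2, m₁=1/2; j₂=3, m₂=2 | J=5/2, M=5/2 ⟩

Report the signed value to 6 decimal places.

+√(1/7) = +0.377964

j₁+j₂−J=1  J+j₁−j₂=0  J−j₁+j₂=5  j₁+j₂+J+1=7
(j₁±m₁, j₂±m₂, J±M) = (1,0,5,1,5,0)
P² = 14400/7
sum k=0..0:
  [0] +1/120 = 1/120
S = 1/120
C² = P²·S² = 1/7 ; C = +0.377964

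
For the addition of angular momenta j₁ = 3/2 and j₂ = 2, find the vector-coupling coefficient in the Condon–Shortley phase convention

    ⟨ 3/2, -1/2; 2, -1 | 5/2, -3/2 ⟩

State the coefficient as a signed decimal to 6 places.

+0.169031

√[6·1!2!3!/7! · 1!2!1!3!1!4!] = √(144/35)
  +(−1)^0/∏(0,1,2,1,0,2)! = 1/4  (running 1/4)
  +(−1)^1/∏(1,0,1,0,1,3)! = -1/6  (running 1/12)
⟨..|..⟩ = √(144/35)·(1/12) = +0.169031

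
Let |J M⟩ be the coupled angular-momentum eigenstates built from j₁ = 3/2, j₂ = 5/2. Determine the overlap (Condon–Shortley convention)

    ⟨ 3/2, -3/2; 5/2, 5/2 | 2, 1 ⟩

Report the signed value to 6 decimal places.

j₁+j₂−J=2  J+j₁−j₂=1  J−j₁+j₂=3  j₁+j₂+J+1=7
(j₁±m₁, j₂±m₂, J±M) = (0,3,5,0,3,1)
P² = 360/7
sum k=2..2:
  [2] +1/12 = 1/12
S = 1/12
C² = P²·S² = 5/14 ; C = +0.597614

+0.597614  (= +√(5/14))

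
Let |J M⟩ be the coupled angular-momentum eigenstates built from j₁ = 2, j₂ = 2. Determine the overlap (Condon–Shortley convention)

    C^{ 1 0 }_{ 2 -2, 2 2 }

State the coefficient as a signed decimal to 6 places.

−√(2/5) = -0.632456

triangle: 3!·1!·1!/6! = 6/720
(j±m)!: 0!·4!·4!·0!·1!·1! = 576
prefactor² = (2J+1)·Δ·N² = 72/5
  k=3: −1/(3!·0!·1!·1!·0!·0!) = -1/6
Σ = -1/6  ⇒  CG² = 72/5·(-1/6)² = 2/5
CG = −√(2/5) = -0.632456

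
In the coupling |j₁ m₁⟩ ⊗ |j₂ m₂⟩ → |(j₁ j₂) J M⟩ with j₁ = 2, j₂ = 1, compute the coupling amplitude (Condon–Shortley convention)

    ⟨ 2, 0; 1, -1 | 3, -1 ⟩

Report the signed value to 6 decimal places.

+√(2/5) = +0.632456

triangle: 0!×4!×2!/7! = 48/5040
(j±m)!: 2!×2!×0!×2!×2!×4! = 384
prefactor² = (2J+1)×Δ×N² = 128/5
  k=0: +1/(0!×0!×2!×0!×2!×2!) = 1/8
Σ = 1/8  ⇒  CG² = 128/5×1/8² = 2/5
CG = +√(2/5) = +0.632456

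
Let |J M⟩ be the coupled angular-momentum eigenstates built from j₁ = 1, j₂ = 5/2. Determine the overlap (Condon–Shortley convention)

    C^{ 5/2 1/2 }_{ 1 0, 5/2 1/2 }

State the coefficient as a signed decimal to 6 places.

√[6·1!1!4!/7! · 1!1!3!2!3!2!] = √(144/35)
  +(−1)^0/∏(0,1,1,3,0,1)! = 1/6  (running 1/6)
  +(−1)^1/∏(1,0,0,2,1,2)! = -1/4  (running -1/12)
⟨..|..⟩ = √(144/35)·(-1/12) = -0.169031

−√(1/35) = -0.169031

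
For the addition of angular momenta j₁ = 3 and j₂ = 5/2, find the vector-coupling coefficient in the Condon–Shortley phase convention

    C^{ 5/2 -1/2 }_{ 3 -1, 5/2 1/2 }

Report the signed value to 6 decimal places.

triangle: 3!·3!·2!/9! = 72/362880
(j±m)!: 2!·4!·3!·2!·2!·3! = 6912
prefactor² = (2J+1)·Δ·N² = 288/35
  k=1: −1/(1!·2!·3!·2!·0!·0!) = -1/24
  k=2: +1/(2!·1!·2!·1!·1!·1!) = 1/4
  k=3: −1/(3!·0!·1!·0!·2!·2!) = -1/24
Σ = 1/6  ⇒  CG² = 288/35·1/6² = 8/35
CG = +√(8/35) = +0.478091

+0.478091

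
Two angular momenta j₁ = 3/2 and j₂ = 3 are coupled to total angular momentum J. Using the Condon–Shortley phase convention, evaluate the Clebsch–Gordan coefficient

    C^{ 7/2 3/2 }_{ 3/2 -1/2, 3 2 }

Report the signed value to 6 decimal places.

√[8·1!2!5!/9! · 1!2!5!1!5!2!] = √(6400/21)
  +(−1)^0/∏(0,1,2,5,0,0)! = 1/240  (running 1/240)
  +(−1)^1/∏(1,0,1,4,1,1)! = -1/24  (running -3/80)
⟨..|..⟩ = √(6400/21)·(-3/80) = -0.654654

-0.654654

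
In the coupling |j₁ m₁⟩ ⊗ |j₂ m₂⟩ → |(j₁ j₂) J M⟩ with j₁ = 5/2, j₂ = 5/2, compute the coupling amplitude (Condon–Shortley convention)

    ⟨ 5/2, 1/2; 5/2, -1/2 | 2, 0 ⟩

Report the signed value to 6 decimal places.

√[5·3!2!2!/8! · 3!2!2!3!2!2!] = √(12/7)
  +(−1)^0/∏(0,3,2,2,0,0)! = 1/24  (running 1/24)
  +(−1)^1/∏(1,2,1,1,1,1)! = -1/2  (running -11/24)
  +(−1)^2/∏(2,1,0,0,2,2)! = 1/8  (running -1/3)
⟨..|..⟩ = √(12/7)·(-1/3) = -0.436436

-0.436436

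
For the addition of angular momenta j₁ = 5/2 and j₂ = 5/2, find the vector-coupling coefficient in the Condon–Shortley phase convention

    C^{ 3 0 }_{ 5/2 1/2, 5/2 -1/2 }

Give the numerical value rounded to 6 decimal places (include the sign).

√[7·2!3!3!/9! · 3!2!2!3!3!3!] = √(36/5)
  +(−1)^0/∏(0,2,2,2,1,1)! = 1/8  (running 1/8)
  +(−1)^1/∏(1,1,1,1,2,2)! = -1/4  (running -1/8)
  +(−1)^2/∏(2,0,0,0,3,3)! = 1/72  (running -1/9)
⟨..|..⟩ = √(36/5)·(-1/9) = -0.298142

-0.298142  (= −√(4/45))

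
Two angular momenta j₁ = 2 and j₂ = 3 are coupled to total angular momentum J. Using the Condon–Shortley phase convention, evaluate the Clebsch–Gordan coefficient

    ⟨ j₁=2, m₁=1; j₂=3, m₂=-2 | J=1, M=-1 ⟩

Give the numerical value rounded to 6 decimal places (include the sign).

triangle: 4!×0!×2!/7! = 48/5040
(j±m)!: 3!×1!×1!×5!×0!×2! = 1440
prefactor² = (2J+1)×Δ×N² = 288/7
  k=1: −1/(1!×3!×0!×0!×0!×2!) = -1/12
Σ = -1/12  ⇒  CG² = 288/7×(-1/12)² = 2/7
CG = −√(2/7) = -0.534522

−√(2/7) ≈ -0.534522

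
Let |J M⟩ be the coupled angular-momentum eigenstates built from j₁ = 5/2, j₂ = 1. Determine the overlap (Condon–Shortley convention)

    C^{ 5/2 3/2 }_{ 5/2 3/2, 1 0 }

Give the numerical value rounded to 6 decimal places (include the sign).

triangle: 1!*4!*1!/7! = 24/5040
(j±m)!: 4!*1!*1!*1!*4!*1! = 576
prefactor² = (2J+1)*Δ*N² = 576/35
  k=0: +1/(0!*1!*1!*1!*3!*0!) = 1/6
  k=1: −1/(1!*0!*0!*0!*4!*1!) = -1/24
Σ = 1/8  ⇒  CG² = 576/35*1/8² = 9/35
CG = +√(9/35) = +0.507093

+√(9/35) = +0.507093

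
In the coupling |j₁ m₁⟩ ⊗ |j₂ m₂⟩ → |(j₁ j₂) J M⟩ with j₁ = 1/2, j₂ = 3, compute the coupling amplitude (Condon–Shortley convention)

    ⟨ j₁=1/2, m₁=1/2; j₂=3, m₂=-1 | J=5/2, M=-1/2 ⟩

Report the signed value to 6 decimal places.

√[6·1!0!5!/7! · 1!0!2!4!2!3!] = √(576/7)
  +(−1)^0/∏(0,1,0,2,0,3)! = 1/12  (running 1/12)
⟨..|..⟩ = √(576/7)·(1/12) = +0.755929

+√(4/7) = +0.755929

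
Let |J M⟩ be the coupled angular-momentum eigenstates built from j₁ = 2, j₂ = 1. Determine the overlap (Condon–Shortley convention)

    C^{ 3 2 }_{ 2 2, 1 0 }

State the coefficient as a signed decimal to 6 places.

√[7·0!4!2!/7! · 4!0!1!1!5!1!] = √(192)
  +(−1)^0/∏(0,0,0,1,4,1)! = 1/24  (running 1/24)
⟨..|..⟩ = √(192)·(1/24) = +0.577350

+√(1/3) = +0.577350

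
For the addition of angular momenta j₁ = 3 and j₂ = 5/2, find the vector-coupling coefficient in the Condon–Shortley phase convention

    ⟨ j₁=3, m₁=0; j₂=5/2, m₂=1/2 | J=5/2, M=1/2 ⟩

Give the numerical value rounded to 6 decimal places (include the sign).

j₁+j₂−J=3  J+j₁−j₂=3  J−j₁+j₂=2  j₁+j₂+J+1=9
(j₁±m₁, j₂±m₂, J±M) = (3,3,3,2,3,2)
P² = 216/35
sum k=1..3:
  [1] −1/8 = -1/8
  [2] +1/4 = 1/4
  [3] −1/72 = -1/72
S = 1/9
C² = P²·S² = 8/105 ; C = +0.276026

+0.276026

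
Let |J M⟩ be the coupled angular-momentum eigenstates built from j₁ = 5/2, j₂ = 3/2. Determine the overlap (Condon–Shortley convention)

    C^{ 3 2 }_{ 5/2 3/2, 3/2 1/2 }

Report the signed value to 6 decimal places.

+√(1/12) ≈ +0.288675

j₁+j₂−J=1  J+j₁−j₂=4  J−j₁+j₂=2  j₁+j₂+J+1=8
(j₁±m₁, j₂±m₂, J±M) = (4,1,2,1,5,1)
P² = 48
sum k=0..1:
  [0] +1/12 = 1/12
  [1] −1/24 = -1/24
S = 1/24
C² = P²·S² = 1/12 ; C = +0.288675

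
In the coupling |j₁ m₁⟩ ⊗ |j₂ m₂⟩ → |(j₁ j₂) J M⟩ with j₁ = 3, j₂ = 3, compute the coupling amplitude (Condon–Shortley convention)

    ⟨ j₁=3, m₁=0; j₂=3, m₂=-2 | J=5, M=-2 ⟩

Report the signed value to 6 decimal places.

+√(1/3) = +0.577350

triangle: 1!*5!*5!/12! = 14400/479001600
(j±m)!: 3!*3!*1!*5!*3!*7! = 130636800
prefactor² = (2J+1)*Δ*N² = 43200
  k=0: +1/(0!*1!*3!*1!*2!*4!) = 1/288
  k=1: −1/(1!*0!*2!*0!*3!*5!) = -1/1440
Σ = 1/360  ⇒  CG² = 43200*1/360² = 1/3
CG = +√(1/3) = +0.577350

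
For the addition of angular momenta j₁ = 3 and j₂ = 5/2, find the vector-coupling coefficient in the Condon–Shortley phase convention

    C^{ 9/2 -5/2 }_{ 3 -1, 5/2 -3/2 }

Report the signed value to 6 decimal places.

+√(10/99) = +0.317821

√[10·1!5!4!/11! · 2!4!1!4!2!7!] = √(92160/11)
  +(−1)^0/∏(0,1,4,1,1,3)! = 1/144  (running 1/144)
  +(−1)^1/∏(1,0,3,0,2,4)! = -1/288  (running 1/288)
⟨..|..⟩ = √(92160/11)·(1/288) = +0.317821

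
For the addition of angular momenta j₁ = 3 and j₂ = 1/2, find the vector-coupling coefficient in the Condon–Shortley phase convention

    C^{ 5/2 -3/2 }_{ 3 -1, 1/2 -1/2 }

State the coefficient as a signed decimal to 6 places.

j₁+j₂−J=1  J+j₁−j₂=5  J−j₁+j₂=0  j₁+j₂+J+1=7
(j₁±m₁, j₂±m₂, J±M) = (2,4,0,1,1,4)
P² = 1152/7
sum k=0..0:
  [0] +1/24 = 1/24
S = 1/24
C² = P²·S² = 2/7 ; C = +0.534522

+0.534522  (= +√(2/7))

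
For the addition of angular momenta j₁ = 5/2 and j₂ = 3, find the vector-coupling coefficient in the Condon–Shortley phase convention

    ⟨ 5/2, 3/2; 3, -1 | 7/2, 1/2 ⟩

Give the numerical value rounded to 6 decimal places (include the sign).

triangle: 2!*3!*4!/10! = 288/3628800
(j±m)!: 4!*1!*2!*4!*4!*3! = 165888
prefactor² = (2J+1)*Δ*N² = 18432/175
  k=0: +1/(0!*2!*1!*2!*2!*2!) = 1/16
  k=1: −1/(1!*1!*0!*1!*3!*3!) = -1/36
Σ = 5/144  ⇒  CG² = 18432/175*5/144² = 8/63
CG = +√(8/63) = +0.356348

+0.356348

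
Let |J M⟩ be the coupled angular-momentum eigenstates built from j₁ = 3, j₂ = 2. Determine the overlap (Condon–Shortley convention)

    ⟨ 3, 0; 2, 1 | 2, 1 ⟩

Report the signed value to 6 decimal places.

+0.534522

triangle: 3!×3!×1!/8! = 36/40320
(j±m)!: 3!×3!×3!×1!×3!×1! = 1296
prefactor² = (2J+1)×Δ×N² = 81/14
  k=2: +1/(2!×1!×1!×1!×2!×0!) = 1/4
  k=3: −1/(3!×0!×0!×0!×3!×1!) = -1/36
Σ = 2/9  ⇒  CG² = 81/14×2/9² = 2/7
CG = +√(2/7) = +0.534522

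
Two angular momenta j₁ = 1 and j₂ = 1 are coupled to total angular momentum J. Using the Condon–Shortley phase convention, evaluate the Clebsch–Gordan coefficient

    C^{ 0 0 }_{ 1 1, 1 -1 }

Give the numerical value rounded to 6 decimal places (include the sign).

√[1·2!0!0!/3! · 2!0!0!2!0!0!] = √(4/3)
  +(−1)^0/∏(0,2,0,0,0,0)! = 1/2  (running 1/2)
⟨..|..⟩ = √(4/3)·(1/2) = +0.577350

+0.577350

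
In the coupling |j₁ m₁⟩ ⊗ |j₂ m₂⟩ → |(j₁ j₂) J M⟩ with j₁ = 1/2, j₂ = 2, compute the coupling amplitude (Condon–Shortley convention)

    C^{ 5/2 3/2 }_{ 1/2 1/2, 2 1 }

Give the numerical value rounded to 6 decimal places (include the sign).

√[6·0!1!4!/6! · 1!0!3!1!4!1!] = √(144/5)
  +(−1)^0/∏(0,0,0,3,1,1)! = 1/6  (running 1/6)
⟨..|..⟩ = √(144/5)·(1/6) = +0.894427

+0.894427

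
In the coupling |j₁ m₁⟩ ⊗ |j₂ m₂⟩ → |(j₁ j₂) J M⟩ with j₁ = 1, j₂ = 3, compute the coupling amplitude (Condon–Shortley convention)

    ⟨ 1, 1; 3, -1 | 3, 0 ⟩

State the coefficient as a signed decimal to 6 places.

j₁+j₂−J=1  J+j₁−j₂=1  J−j₁+j₂=5  j₁+j₂+J+1=8
(j₁±m₁, j₂±m₂, J±M) = (2,0,2,4,3,3)
P² = 72
sum k=0..0:
  [0] +1/12 = 1/12
S = 1/12
C² = P²·S² = 1/2 ; C = +0.707107

+0.707107  (= +√(1/2))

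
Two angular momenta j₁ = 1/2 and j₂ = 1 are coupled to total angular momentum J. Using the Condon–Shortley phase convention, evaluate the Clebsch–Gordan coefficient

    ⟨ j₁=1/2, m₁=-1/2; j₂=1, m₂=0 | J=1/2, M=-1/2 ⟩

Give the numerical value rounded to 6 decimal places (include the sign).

triangle: 1!*0!*1!/3! = 1/6
(j±m)!: 0!*1!*1!*1!*0!*1! = 1
prefactor² = (2J+1)*Δ*N² = 1/3
  k=1: −1/(1!*0!*0!*0!*0!*1!) = -1
Σ = -1  ⇒  CG² = 1/3*(-1)² = 1/3
CG = −√(1/3) = -0.577350

−√(1/3) = -0.577350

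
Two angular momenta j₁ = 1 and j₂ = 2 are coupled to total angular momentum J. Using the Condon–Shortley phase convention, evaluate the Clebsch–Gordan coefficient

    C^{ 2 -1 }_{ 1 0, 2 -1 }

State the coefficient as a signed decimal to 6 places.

+0.408248

triangle: 1!*1!*3!/6! = 6/720
(j±m)!: 1!*1!*1!*3!*1!*3! = 36
prefactor² = (2J+1)*Δ*N² = 3/2
  k=0: +1/(0!*1!*1!*1!*0!*2!) = 1/2
  k=1: −1/(1!*0!*0!*0!*1!*3!) = -1/6
Σ = 1/3  ⇒  CG² = 3/2*1/3² = 1/6
CG = +√(1/6) = +0.408248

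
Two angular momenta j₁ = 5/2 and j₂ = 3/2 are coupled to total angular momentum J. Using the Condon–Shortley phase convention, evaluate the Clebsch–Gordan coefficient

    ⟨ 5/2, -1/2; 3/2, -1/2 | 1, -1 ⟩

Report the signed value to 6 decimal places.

-0.387298

triangle: 3!×2!×0!/6! = 12/720
(j±m)!: 2!×3!×1!×2!×0!×2! = 48
prefactor² = (2J+1)×Δ×N² = 12/5
  k=1: −1/(1!×2!×2!×0!×0!×0!) = -1/4
Σ = -1/4  ⇒  CG² = 12/5×(-1/4)² = 3/20
CG = −√(3/20) = -0.387298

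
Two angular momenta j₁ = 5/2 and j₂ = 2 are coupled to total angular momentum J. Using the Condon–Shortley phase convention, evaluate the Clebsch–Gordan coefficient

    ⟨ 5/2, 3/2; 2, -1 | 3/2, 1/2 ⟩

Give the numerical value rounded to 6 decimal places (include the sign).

−√(2/105) = -0.138013

triangle: 3!*2!*1!/7! = 12/5040
(j±m)!: 4!*1!*1!*3!*2!*1! = 288
prefactor² = (2J+1)*Δ*N² = 96/35
  k=0: +1/(0!*3!*1!*1!*1!*0!) = 1/6
  k=1: −1/(1!*2!*0!*0!*2!*1!) = -1/4
Σ = -1/12  ⇒  CG² = 96/35*(-1/12)² = 2/105
CG = −√(2/105) = -0.138013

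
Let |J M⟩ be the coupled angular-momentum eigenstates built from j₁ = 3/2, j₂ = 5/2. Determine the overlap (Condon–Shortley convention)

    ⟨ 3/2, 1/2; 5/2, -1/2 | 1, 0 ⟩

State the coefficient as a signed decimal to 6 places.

triangle: 3!×0!×2!/6! = 12/720
(j±m)!: 2!×1!×2!×3!×1!×1! = 24
prefactor² = (2J+1)×Δ×N² = 6/5
  k=1: −1/(1!×2!×0!×1!×0!×1!) = -1/2
Σ = -1/2  ⇒  CG² = 6/5×(-1/2)² = 3/10
CG = −√(3/10) = -0.547723

-0.547723  (= −√(3/10))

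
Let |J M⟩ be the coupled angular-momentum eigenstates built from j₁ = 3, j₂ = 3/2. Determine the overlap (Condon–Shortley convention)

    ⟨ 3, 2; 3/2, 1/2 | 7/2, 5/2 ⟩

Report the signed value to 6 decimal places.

j₁+j₂−J=1  J+j₁−j₂=5  J−j₁+j₂=2  j₁+j₂+J+1=9
(j₁±m₁, j₂±m₂, J±M) = (5,1,2,1,6,1)
P² = 6400/7
sum k=0..1:
  [0] +1/48 = 1/48
  [1] −1/120 = -1/120
S = 1/80
C² = P²·S² = 1/7 ; C = +0.377964

+0.377964  (= +√(1/7))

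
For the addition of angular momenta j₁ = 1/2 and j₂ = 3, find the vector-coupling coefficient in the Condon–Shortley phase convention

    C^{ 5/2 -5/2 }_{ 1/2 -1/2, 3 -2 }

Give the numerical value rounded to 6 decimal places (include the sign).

triangle: 1!·0!·5!/7! = 120/5040
(j±m)!: 0!·1!·1!·5!·0!·5! = 14400
prefactor² = (2J+1)·Δ·N² = 14400/7
  k=1: −1/(1!·0!·0!·0!·0!·5!) = -1/120
Σ = -1/120  ⇒  CG² = 14400/7·(-1/120)² = 1/7
CG = −√(1/7) = -0.377964

-0.377964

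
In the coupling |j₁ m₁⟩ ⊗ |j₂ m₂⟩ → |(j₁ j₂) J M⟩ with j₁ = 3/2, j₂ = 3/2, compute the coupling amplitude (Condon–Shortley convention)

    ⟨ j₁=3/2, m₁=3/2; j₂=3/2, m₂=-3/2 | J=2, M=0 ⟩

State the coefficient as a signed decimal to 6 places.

triangle: 1!·2!·2!/6! = 4/720
(j±m)!: 3!·0!·0!·3!·2!·2! = 144
prefactor² = (2J+1)·Δ·N² = 4
  k=0: +1/(0!·1!·0!·0!·2!·2!) = 1/4
Σ = 1/4  ⇒  CG² = 4·1/4² = 1/4
CG = +√(1/4) = +0.500000

+√(1/4) ≈ +0.500000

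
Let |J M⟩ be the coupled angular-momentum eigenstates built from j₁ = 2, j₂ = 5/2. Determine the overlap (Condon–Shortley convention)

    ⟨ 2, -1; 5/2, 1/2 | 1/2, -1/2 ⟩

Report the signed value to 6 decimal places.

j₁+j₂−J=4  J+j₁−j₂=0  J−j₁+j₂=1  j₁+j₂+J+1=6
(j₁±m₁, j₂±m₂, J±M) = (1,3,3,2,0,1)
P² = 24/5
sum k=3..3:
  [3] −1/6 = -1/6
S = -1/6
C² = P²·S² = 2/15 ; C = -0.365148

−√(2/15) = -0.365148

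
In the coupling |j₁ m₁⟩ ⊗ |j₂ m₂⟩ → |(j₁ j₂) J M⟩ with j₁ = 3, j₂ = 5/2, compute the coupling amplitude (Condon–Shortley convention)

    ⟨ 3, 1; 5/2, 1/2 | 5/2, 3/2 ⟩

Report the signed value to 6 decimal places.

−√(1/35) = -0.169031

√[6·3!3!2!/9! · 4!2!3!2!4!1!] = √(576/35)
  +(−1)^1/∏(1,2,1,2,2,0)! = -1/8  (running -1/8)
  +(−1)^2/∏(2,1,0,1,3,1)! = 1/12  (running -1/24)
⟨..|..⟩ = √(576/35)·(-1/24) = -0.169031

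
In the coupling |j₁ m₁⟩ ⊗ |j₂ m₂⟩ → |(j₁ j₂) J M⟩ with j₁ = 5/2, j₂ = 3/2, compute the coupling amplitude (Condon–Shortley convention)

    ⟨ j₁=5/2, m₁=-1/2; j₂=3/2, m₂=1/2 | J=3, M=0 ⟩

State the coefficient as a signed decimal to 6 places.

j₁+j₂−J=1  J+j₁−j₂=4  J−j₁+j₂=2  j₁+j₂+J+1=8
(j₁±m₁, j₂±m₂, J±M) = (2,3,2,1,3,3)
P² = 36/5
sum k=0..1:
  [0] +1/12 = 1/12
  [1] −1/4 = -1/4
S = -1/6
C² = P²·S² = 1/5 ; C = -0.447214

−√(1/5) ≈ -0.447214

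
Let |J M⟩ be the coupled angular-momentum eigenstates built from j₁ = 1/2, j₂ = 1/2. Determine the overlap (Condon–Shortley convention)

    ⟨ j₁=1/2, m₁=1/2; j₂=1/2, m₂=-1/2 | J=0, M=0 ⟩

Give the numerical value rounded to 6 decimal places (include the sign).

j₁+j₂−J=1  J+j₁−j₂=0  J−j₁+j₂=0  j₁+j₂+J+1=2
(j₁±m₁, j₂±m₂, J±M) = (1,0,0,1,0,0)
P² = 1/2
sum k=0..0:
  [0] +1/1 = 1
S = 1
C² = P²·S² = 1/2 ; C = +0.707107

+√(1/2) = +0.707107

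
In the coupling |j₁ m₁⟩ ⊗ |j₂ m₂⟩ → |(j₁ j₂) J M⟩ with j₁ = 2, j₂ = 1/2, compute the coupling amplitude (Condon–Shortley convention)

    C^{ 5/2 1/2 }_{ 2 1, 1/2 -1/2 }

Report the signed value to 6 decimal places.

j₁+j₂−J=0  J+j₁−j₂=4  J−j₁+j₂=1  j₁+j₂+J+1=6
(j₁±m₁, j₂±m₂, J±M) = (3,1,0,1,3,2)
P² = 72/5
sum k=0..0:
  [0] +1/6 = 1/6
S = 1/6
C² = P²·S² = 2/5 ; C = +0.632456

+0.632456  (= +√(2/5))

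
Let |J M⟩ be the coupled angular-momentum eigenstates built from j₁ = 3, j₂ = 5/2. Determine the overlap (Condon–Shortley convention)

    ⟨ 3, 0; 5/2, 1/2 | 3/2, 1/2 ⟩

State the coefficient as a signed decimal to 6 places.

√[4·4!2!1!/8! · 3!3!3!2!2!1!] = √(144/35)
  +(−1)^2/∏(2,2,1,1,1,0)! = 1/4  (running 1/4)
  +(−1)^3/∏(3,1,0,0,2,1)! = -1/12  (running 1/6)
⟨..|..⟩ = √(144/35)·(1/6) = +0.338062

+√(4/35) = +0.338062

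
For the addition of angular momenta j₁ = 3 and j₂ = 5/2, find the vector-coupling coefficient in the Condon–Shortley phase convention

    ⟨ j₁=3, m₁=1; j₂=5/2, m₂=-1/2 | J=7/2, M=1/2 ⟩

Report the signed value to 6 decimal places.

-0.125988

j₁+j₂−J=2  J+j₁−j₂=4  J−j₁+j₂=3  j₁+j₂+J+1=10
(j₁±m₁, j₂±m₂, J±M) = (4,2,2,3,4,3)
P² = 9216/175
sum k=0..2:
  [0] +1/16 = 1/16
  [1] −1/12 = -1/12
  [2] +1/288 = 1/288
S = -5/288
C² = P²·S² = 1/63 ; C = -0.125988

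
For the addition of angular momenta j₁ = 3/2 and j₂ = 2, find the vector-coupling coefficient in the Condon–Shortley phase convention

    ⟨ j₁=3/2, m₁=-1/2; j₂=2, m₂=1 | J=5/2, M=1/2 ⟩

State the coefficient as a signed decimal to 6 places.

−√(5/14) ≈ -0.597614

j₁+j₂−J=1  J+j₁−j₂=2  J−j₁+j₂=3  j₁+j₂+J+1=7
(j₁±m₁, j₂±m₂, J±M) = (1,2,3,1,3,2)
P² = 72/35
sum k=0..1:
  [0] +1/12 = 1/12
  [1] −1/2 = -1/2
S = -5/12
C² = P²·S² = 5/14 ; C = -0.597614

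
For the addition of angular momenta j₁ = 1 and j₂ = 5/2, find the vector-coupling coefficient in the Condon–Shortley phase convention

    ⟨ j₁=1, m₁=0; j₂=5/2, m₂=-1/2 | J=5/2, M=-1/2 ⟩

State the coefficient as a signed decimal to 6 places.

+√(1/35) = +0.169031

j₁+j₂−J=1  J+j₁−j₂=1  J−j₁+j₂=4  j₁+j₂+J+1=7
(j₁±m₁, j₂±m₂, J±M) = (1,1,2,3,2,3)
P² = 144/35
sum k=0..1:
  [0] +1/4 = 1/4
  [1] −1/6 = -1/6
S = 1/12
C² = P²·S² = 1/35 ; C = +0.169031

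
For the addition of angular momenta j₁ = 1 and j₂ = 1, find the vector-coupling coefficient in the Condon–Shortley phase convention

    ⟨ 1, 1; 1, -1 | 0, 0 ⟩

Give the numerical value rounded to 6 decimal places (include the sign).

+√(1/3) = +0.577350

√[1·2!0!0!/3! · 2!0!0!2!0!0!] = √(4/3)
  +(−1)^0/∏(0,2,0,0,0,0)! = 1/2  (running 1/2)
⟨..|..⟩ = √(4/3)·(1/2) = +0.577350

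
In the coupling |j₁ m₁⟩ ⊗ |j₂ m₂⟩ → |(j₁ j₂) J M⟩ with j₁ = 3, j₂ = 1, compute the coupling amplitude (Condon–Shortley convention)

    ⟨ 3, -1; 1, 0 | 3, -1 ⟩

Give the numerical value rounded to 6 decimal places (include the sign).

-0.288675

j₁+j₂−J=1  J+j₁−j₂=5  J−j₁+j₂=1  j₁+j₂+J+1=8
(j₁±m₁, j₂±m₂, J±M) = (2,4,1,1,2,4)
P² = 48
sum k=0..1:
  [0] +1/24 = 1/24
  [1] −1/12 = -1/12
S = -1/24
C² = P²·S² = 1/12 ; C = -0.288675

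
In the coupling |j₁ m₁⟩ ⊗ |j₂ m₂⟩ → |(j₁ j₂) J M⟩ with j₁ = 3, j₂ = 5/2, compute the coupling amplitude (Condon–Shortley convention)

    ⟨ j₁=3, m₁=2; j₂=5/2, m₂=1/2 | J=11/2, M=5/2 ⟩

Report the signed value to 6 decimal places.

√[12·0!6!5!/12! · 5!1!3!2!8!3!] = √(8294400/11)
  +(−1)^0/∏(0,0,1,3,5,2)! = 1/1440  (running 1/1440)
⟨..|..⟩ = √(8294400/11)·(1/1440) = +0.603023

+√(4/11) ≈ +0.603023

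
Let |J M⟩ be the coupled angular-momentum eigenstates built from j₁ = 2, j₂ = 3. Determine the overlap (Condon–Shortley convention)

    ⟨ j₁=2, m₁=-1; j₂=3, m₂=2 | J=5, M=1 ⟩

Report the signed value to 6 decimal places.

+0.338062

triangle: 0!·4!·6!/11! = 17280/39916800
(j±m)!: 1!·3!·5!·1!·6!·4! = 12441600
prefactor² = (2J+1)·Δ·N² = 414720/7
  k=0: +1/(0!·0!·3!·5!·1!·1!) = 1/720
Σ = 1/720  ⇒  CG² = 414720/7·1/720² = 4/35
CG = +√(4/35) = +0.338062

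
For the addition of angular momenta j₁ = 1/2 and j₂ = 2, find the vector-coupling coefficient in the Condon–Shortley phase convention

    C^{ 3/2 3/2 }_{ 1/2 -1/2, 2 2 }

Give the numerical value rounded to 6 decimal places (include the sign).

-0.894427

j₁+j₂−J=1  J+j₁−j₂=0  J−j₁+j₂=3  j₁+j₂+J+1=5
(j₁±m₁, j₂±m₂, J±M) = (0,1,4,0,3,0)
P² = 144/5
sum k=1..1:
  [1] −1/6 = -1/6
S = -1/6
C² = P²·S² = 4/5 ; C = -0.894427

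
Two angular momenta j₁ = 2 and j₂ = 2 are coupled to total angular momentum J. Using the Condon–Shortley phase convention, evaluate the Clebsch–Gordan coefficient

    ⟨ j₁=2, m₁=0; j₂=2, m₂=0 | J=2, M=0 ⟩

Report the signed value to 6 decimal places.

−√(2/7) = -0.534522

√[5·2!2!2!/7! · 2!2!2!2!2!2!] = √(32/63)
  +(−1)^0/∏(0,2,2,2,0,0)! = 1/8  (running 1/8)
  +(−1)^1/∏(1,1,1,1,1,1)! = -1  (running -7/8)
  +(−1)^2/∏(2,0,0,0,2,2)! = 1/8  (running -3/4)
⟨..|..⟩ = √(32/63)·(-3/4) = -0.534522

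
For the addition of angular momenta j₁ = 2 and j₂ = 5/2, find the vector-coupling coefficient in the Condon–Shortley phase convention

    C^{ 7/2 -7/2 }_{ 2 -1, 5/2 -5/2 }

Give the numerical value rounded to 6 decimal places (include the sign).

+√(5/9) = +0.745356

√[8·1!3!4!/9! · 1!3!0!5!0!7!] = √(11520)
  +(−1)^0/∏(0,1,3,0,0,4)! = 1/144  (running 1/144)
⟨..|..⟩ = √(11520)·(1/144) = +0.745356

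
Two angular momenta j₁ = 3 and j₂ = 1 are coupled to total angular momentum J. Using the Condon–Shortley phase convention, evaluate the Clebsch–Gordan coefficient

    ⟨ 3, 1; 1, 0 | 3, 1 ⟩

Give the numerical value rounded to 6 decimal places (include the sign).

+√(1/12) ≈ +0.288675

√[7·1!5!1!/8! · 4!2!1!1!4!2!] = √(48)
  +(−1)^0/∏(0,1,2,1,3,0)! = 1/12  (running 1/12)
  +(−1)^1/∏(1,0,1,0,4,1)! = -1/24  (running 1/24)
⟨..|..⟩ = √(48)·(1/24) = +0.288675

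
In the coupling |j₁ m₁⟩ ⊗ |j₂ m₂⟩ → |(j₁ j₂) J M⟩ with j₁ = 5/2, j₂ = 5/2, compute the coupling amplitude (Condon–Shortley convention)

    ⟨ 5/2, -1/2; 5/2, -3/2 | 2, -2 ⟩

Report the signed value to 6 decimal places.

-0.566947  (= −√(9/28))

√[5·3!2!2!/8! · 2!3!1!4!0!4!] = √(144/7)
  +(−1)^1/∏(1,2,2,0,0,2)! = -1/8  (running -1/8)
⟨..|..⟩ = √(144/7)·(-1/8) = -0.566947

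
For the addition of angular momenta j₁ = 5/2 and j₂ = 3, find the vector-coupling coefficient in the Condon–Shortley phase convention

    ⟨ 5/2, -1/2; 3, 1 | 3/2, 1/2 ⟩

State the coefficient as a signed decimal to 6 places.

j₁+j₂−J=4  J+j₁−j₂=1  J−j₁+j₂=2  j₁+j₂+J+1=8
(j₁±m₁, j₂±m₂, J±M) = (2,3,4,2,2,1)
P² = 192/35
sum k=2..3:
  [2] +1/8 = 1/8
  [3] −1/6 = -1/6
S = -1/24
C² = P²·S² = 1/105 ; C = -0.097590

-0.097590  (= −√(1/105))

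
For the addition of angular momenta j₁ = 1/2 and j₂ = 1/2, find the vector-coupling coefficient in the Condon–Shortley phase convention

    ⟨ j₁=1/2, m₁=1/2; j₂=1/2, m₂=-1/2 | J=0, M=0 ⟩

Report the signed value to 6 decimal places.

+√(1/2) ≈ +0.707107

triangle: 1!·0!·0!/2! = 1/2
(j±m)!: 1!·0!·0!·1!·0!·0! = 1
prefactor² = (2J+1)·Δ·N² = 1/2
  k=0: +1/(0!·1!·0!·0!·0!·0!) = 1
Σ = 1  ⇒  CG² = 1/2·1² = 1/2
CG = +√(1/2) = +0.707107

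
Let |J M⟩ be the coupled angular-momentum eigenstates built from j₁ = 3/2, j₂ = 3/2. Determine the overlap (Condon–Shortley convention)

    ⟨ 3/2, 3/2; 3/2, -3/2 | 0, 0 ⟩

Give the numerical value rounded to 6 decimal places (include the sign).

+0.500000

triangle: 3!×0!×0!/4! = 6/24
(j±m)!: 3!×0!×0!×3!×0!×0! = 36
prefactor² = (2J+1)×Δ×N² = 9
  k=0: +1/(0!×3!×0!×0!×0!×0!) = 1/6
Σ = 1/6  ⇒  CG² = 9×1/6² = 1/4
CG = +√(1/4) = +0.500000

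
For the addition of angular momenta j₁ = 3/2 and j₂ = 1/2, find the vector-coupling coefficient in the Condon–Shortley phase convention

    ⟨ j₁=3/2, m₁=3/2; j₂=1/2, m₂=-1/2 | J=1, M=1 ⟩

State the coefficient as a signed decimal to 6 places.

triangle: 1!×2!×0!/4! = 2/24
(j±m)!: 3!×0!×0!×1!×2!×0! = 12
prefactor² = (2J+1)×Δ×N² = 3
  k=0: +1/(0!×1!×0!×0!×2!×0!) = 1/2
Σ = 1/2  ⇒  CG² = 3×1/2² = 3/4
CG = +√(3/4) = +0.866025

+0.866025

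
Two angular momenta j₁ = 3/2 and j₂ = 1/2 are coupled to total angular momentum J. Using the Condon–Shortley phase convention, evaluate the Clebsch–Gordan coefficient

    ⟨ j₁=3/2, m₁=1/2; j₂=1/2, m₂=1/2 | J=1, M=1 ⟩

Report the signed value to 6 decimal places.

triangle: 1!×2!×0!/4! = 2/24
(j±m)!: 2!×1!×1!×0!×2!×0! = 4
prefactor² = (2J+1)×Δ×N² = 1
  k=1: −1/(1!×0!×0!×0!×2!×0!) = -1/2
Σ = -1/2  ⇒  CG² = 1×(-1/2)² = 1/4
CG = −√(1/4) = -0.500000

-0.500000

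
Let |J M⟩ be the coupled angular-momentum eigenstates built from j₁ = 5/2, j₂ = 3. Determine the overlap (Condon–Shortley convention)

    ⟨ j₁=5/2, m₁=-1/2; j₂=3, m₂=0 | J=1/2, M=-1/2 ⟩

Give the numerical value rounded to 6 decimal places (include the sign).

−√(1/7) = -0.377964

j₁+j₂−J=5  J+j₁−j₂=0  J−j₁+j₂=1  j₁+j₂+J+1=7
(j₁±m₁, j₂±m₂, J±M) = (2,3,3,3,0,1)
P² = 144/7
sum k=3..3:
  [3] −1/12 = -1/12
S = -1/12
C² = P²·S² = 1/7 ; C = -0.377964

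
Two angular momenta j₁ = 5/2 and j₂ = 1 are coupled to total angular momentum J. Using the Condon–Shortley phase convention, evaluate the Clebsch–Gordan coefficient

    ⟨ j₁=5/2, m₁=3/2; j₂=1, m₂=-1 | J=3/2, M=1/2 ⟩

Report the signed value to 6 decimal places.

√[4·2!3!0!/6! · 4!1!0!2!2!1!] = √(32/5)
  +(−1)^0/∏(0,2,1,0,2,0)! = 1/4  (running 1/4)
⟨..|..⟩ = √(32/5)·(1/4) = +0.632456

+0.632456  (= +√(2/5))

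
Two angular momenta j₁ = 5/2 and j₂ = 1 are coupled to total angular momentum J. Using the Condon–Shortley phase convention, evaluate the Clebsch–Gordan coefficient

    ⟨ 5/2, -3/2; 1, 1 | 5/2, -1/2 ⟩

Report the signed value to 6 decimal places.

triangle: 1!×4!×1!/7! = 24/5040
(j±m)!: 1!×4!×2!×0!×2!×3! = 576
prefactor² = (2J+1)×Δ×N² = 576/35
  k=1: −1/(1!×0!×3!×1!×1!×0!) = -1/6
Σ = -1/6  ⇒  CG² = 576/35×(-1/6)² = 16/35
CG = −√(16/35) = -0.676123

−√(16/35) = -0.676123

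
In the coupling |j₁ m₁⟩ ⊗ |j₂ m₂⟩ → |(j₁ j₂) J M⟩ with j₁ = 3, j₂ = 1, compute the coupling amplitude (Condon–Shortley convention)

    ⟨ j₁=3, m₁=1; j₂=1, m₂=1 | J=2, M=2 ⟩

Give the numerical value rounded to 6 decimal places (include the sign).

√[5·2!4!0!/7! · 4!2!2!0!4!0!] = √(768/7)
  +(−1)^2/∏(2,0,0,0,4,0)! = 1/48  (running 1/48)
⟨..|..⟩ = √(768/7)·(1/48) = +0.218218

+√(1/21) = +0.218218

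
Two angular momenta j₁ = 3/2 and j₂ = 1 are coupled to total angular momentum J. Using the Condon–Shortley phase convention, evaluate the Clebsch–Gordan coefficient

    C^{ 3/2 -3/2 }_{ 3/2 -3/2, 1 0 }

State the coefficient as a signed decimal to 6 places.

-0.774597

√[4·1!2!1!/5! · 0!3!1!1!0!3!] = √(12/5)
  +(−1)^1/∏(1,0,2,0,0,1)! = -1/2  (running -1/2)
⟨..|..⟩ = √(12/5)·(-1/2) = -0.774597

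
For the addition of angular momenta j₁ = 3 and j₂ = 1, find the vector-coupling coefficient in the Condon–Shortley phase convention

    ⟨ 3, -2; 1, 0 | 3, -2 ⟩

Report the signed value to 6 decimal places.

triangle: 1!·5!·1!/8! = 120/40320
(j±m)!: 1!·5!·1!·1!·1!·5! = 14400
prefactor² = (2J+1)·Δ·N² = 300
  k=0: +1/(0!·1!·5!·1!·0!·0!) = 1/120
  k=1: −1/(1!·0!·4!·0!·1!·1!) = -1/24
Σ = -1/30  ⇒  CG² = 300·(-1/30)² = 1/3
CG = −√(1/3) = -0.577350

-0.577350  (= −√(1/3))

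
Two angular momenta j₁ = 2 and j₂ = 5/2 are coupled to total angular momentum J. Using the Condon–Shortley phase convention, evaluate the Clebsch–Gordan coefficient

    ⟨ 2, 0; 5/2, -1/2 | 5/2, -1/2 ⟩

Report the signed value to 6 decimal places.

−√(8/35) ≈ -0.478091

triangle: 2!·2!·3!/8! = 24/40320
(j±m)!: 2!·2!·2!·3!·2!·3! = 576
prefactor² = (2J+1)·Δ·N² = 72/35
  k=0: +1/(0!·2!·2!·2!·0!·1!) = 1/8
  k=1: −1/(1!·1!·1!·1!·1!·2!) = -1/2
  k=2: +1/(2!·0!·0!·0!·2!·3!) = 1/24
Σ = -1/3  ⇒  CG² = 72/35·(-1/3)² = 8/35
CG = −√(8/35) = -0.478091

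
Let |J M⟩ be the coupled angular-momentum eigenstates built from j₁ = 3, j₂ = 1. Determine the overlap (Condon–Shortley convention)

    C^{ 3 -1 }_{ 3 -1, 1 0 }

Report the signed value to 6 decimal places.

−√(1/12) ≈ -0.288675

j₁+j₂−J=1  J+j₁−j₂=5  J−j₁+j₂=1  j₁+j₂+J+1=8
(j₁±m₁, j₂±m₂, J±M) = (2,4,1,1,2,4)
P² = 48
sum k=0..1:
  [0] +1/24 = 1/24
  [1] −1/12 = -1/12
S = -1/24
C² = P²·S² = 1/12 ; C = -0.288675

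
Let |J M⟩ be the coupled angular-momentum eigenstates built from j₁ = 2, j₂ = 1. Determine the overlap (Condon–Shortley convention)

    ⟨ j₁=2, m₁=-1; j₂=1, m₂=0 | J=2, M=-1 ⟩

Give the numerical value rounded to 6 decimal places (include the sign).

-0.408248  (= −√(1/6))

j₁+j₂−J=1  J+j₁−j₂=3  J−j₁+j₂=1  j₁+j₂+J+1=6
(j₁±m₁, j₂±m₂, J±M) = (1,3,1,1,1,3)
P² = 3/2
sum k=0..1:
  [0] +1/6 = 1/6
  [1] −1/2 = -1/2
S = -1/3
C² = P²·S² = 1/6 ; C = -0.408248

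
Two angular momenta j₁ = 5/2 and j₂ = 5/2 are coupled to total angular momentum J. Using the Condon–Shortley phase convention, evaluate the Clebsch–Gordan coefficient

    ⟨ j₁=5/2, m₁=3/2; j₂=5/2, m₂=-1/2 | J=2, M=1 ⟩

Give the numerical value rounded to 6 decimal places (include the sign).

j₁+j₂−J=3  J+j₁−j₂=2  J−j₁+j₂=2  j₁+j₂+J+1=8
(j₁±m₁, j₂±m₂, J±M) = (4,1,2,3,3,1)
P² = 36/7
sum k=0..1:
  [0] +1/12 = 1/12
  [1] −1/4 = -1/4
S = -1/6
C² = P²·S² = 1/7 ; C = -0.377964

-0.377964  (= −√(1/7))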